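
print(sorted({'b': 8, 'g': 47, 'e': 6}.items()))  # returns [('b', 8), ('e', 6), ('g', 47)]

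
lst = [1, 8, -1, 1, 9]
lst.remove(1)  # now [8, -1, 1, 9]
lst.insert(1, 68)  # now [8, 68, -1, 1, 9]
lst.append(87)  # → [8, 68, -1, 1, 9, 87]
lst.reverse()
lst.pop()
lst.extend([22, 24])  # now [87, 9, 1, -1, 68, 22, 24]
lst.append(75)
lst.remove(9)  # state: [87, 1, -1, 68, 22, 24, 75]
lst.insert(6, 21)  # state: [87, 1, -1, 68, 22, 24, 21, 75]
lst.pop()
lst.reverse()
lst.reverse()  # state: [87, 1, -1, 68, 22, 24, 21]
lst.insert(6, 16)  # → [87, 1, -1, 68, 22, 24, 16, 21]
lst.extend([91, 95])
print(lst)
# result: [87, 1, -1, 68, 22, 24, 16, 21, 91, 95]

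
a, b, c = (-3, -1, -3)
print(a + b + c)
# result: -7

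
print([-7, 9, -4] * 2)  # [-7, 9, -4, -7, 9, -4]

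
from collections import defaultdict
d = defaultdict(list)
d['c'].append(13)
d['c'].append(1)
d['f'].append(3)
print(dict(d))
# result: {'c': [13, 1], 'f': [3]}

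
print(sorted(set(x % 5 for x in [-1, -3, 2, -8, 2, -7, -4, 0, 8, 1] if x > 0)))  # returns [1, 2, 3]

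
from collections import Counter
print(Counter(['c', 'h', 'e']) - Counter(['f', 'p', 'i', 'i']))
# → Counter({'c': 1, 'h': 1, 'e': 1})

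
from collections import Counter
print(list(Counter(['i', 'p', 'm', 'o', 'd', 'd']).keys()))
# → ['i', 'p', 'm', 'o', 'd']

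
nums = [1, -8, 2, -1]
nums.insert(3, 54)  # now [1, -8, 2, 54, -1]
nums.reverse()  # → [-1, 54, 2, -8, 1]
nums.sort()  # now [-8, -1, 1, 2, 54]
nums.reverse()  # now [54, 2, 1, -1, -8]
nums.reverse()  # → [-8, -1, 1, 2, 54]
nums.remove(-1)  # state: [-8, 1, 2, 54]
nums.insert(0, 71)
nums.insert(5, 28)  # [71, -8, 1, 2, 54, 28]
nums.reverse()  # [28, 54, 2, 1, -8, 71]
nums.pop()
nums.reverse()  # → [-8, 1, 2, 54, 28]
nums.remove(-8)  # [1, 2, 54, 28]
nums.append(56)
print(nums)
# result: [1, 2, 54, 28, 56]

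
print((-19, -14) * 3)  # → (-19, -14, -19, -14, -19, -14)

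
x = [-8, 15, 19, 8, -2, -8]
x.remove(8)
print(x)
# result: [-8, 15, 19, -2, -8]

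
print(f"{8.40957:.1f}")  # 8.4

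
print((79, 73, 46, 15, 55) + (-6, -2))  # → (79, 73, 46, 15, 55, -6, -2)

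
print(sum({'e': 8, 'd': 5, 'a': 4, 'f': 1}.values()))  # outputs 18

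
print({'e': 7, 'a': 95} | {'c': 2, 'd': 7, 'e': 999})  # {'e': 999, 'a': 95, 'c': 2, 'd': 7}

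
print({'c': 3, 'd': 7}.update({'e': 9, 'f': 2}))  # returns None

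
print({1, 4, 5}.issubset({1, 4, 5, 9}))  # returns True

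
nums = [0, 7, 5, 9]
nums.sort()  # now [0, 5, 7, 9]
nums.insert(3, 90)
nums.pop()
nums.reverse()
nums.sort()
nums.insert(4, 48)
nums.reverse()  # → [48, 90, 7, 5, 0]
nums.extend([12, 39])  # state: [48, 90, 7, 5, 0, 12, 39]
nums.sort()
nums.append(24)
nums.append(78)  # [0, 5, 7, 12, 39, 48, 90, 24, 78]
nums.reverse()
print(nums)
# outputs [78, 24, 90, 48, 39, 12, 7, 5, 0]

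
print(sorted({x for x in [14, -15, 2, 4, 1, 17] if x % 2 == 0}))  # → [2, 4, 14]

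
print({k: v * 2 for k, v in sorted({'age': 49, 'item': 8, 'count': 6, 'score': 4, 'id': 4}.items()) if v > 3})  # {'age': 98, 'count': 12, 'id': 8, 'item': 16, 'score': 8}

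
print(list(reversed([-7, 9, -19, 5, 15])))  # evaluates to [15, 5, -19, 9, -7]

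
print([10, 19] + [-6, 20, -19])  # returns [10, 19, -6, 20, -19]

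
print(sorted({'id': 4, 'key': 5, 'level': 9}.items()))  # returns [('id', 4), ('key', 5), ('level', 9)]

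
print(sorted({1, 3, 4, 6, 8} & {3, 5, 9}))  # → [3]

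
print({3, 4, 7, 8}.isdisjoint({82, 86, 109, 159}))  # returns True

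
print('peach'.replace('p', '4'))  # 4each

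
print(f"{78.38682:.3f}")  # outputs 78.387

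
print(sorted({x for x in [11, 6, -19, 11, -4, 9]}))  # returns [-19, -4, 6, 9, 11]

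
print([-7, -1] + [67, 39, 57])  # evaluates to [-7, -1, 67, 39, 57]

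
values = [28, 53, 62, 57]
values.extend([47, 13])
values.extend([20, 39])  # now [28, 53, 62, 57, 47, 13, 20, 39]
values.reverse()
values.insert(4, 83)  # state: [39, 20, 13, 47, 83, 57, 62, 53, 28]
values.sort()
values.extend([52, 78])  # [13, 20, 28, 39, 47, 53, 57, 62, 83, 52, 78]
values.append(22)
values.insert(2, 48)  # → [13, 20, 48, 28, 39, 47, 53, 57, 62, 83, 52, 78, 22]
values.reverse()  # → [22, 78, 52, 83, 62, 57, 53, 47, 39, 28, 48, 20, 13]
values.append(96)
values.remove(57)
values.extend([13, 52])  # [22, 78, 52, 83, 62, 53, 47, 39, 28, 48, 20, 13, 96, 13, 52]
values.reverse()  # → [52, 13, 96, 13, 20, 48, 28, 39, 47, 53, 62, 83, 52, 78, 22]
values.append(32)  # [52, 13, 96, 13, 20, 48, 28, 39, 47, 53, 62, 83, 52, 78, 22, 32]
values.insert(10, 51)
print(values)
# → [52, 13, 96, 13, 20, 48, 28, 39, 47, 53, 51, 62, 83, 52, 78, 22, 32]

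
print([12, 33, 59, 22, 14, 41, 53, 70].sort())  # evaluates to None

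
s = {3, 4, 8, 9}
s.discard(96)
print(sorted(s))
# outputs [3, 4, 8, 9]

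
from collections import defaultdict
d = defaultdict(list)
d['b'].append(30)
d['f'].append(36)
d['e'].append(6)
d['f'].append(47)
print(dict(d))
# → {'b': [30], 'f': [36, 47], 'e': [6]}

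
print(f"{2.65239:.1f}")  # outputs 2.7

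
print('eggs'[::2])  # eg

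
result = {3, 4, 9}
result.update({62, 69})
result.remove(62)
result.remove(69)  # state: {3, 4, 9}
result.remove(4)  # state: {3, 9}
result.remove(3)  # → {9}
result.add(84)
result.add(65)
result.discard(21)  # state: {9, 65, 84}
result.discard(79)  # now {9, 65, 84}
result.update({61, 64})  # {9, 61, 64, 65, 84}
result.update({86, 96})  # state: {9, 61, 64, 65, 84, 86, 96}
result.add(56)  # {9, 56, 61, 64, 65, 84, 86, 96}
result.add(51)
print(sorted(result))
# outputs [9, 51, 56, 61, 64, 65, 84, 86, 96]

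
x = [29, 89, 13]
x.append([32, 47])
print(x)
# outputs [29, 89, 13, [32, 47]]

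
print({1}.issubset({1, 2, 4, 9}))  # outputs True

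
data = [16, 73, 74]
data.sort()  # [16, 73, 74]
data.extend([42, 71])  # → [16, 73, 74, 42, 71]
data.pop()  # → 71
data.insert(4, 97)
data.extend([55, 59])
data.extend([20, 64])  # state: [16, 73, 74, 42, 97, 55, 59, 20, 64]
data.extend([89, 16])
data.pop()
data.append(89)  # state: [16, 73, 74, 42, 97, 55, 59, 20, 64, 89, 89]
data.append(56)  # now [16, 73, 74, 42, 97, 55, 59, 20, 64, 89, 89, 56]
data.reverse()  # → [56, 89, 89, 64, 20, 59, 55, 97, 42, 74, 73, 16]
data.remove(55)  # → [56, 89, 89, 64, 20, 59, 97, 42, 74, 73, 16]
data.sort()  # [16, 20, 42, 56, 59, 64, 73, 74, 89, 89, 97]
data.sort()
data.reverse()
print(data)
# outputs [97, 89, 89, 74, 73, 64, 59, 56, 42, 20, 16]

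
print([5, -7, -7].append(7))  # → None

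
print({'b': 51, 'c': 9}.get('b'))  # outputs 51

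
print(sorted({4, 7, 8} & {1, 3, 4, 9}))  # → [4]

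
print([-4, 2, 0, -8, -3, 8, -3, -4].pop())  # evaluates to -4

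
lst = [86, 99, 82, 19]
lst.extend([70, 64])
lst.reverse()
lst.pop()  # 86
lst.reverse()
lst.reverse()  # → [64, 70, 19, 82, 99]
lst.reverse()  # [99, 82, 19, 70, 64]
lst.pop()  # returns 64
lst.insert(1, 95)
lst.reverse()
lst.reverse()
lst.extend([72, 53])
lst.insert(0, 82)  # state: [82, 99, 95, 82, 19, 70, 72, 53]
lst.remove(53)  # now [82, 99, 95, 82, 19, 70, 72]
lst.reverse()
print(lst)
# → [72, 70, 19, 82, 95, 99, 82]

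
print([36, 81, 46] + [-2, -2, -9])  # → [36, 81, 46, -2, -2, -9]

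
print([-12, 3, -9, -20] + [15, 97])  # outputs [-12, 3, -9, -20, 15, 97]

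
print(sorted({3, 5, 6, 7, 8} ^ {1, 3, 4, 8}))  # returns [1, 4, 5, 6, 7]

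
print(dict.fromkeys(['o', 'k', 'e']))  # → {'o': None, 'k': None, 'e': None}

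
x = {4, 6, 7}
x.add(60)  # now {4, 6, 7, 60}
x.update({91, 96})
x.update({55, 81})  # {4, 6, 7, 55, 60, 81, 91, 96}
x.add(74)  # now {4, 6, 7, 55, 60, 74, 81, 91, 96}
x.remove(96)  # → {4, 6, 7, 55, 60, 74, 81, 91}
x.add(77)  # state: {4, 6, 7, 55, 60, 74, 77, 81, 91}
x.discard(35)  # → {4, 6, 7, 55, 60, 74, 77, 81, 91}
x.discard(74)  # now {4, 6, 7, 55, 60, 77, 81, 91}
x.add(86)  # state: {4, 6, 7, 55, 60, 77, 81, 86, 91}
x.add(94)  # {4, 6, 7, 55, 60, 77, 81, 86, 91, 94}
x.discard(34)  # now {4, 6, 7, 55, 60, 77, 81, 86, 91, 94}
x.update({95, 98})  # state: {4, 6, 7, 55, 60, 77, 81, 86, 91, 94, 95, 98}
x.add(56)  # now {4, 6, 7, 55, 56, 60, 77, 81, 86, 91, 94, 95, 98}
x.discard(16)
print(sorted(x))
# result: [4, 6, 7, 55, 56, 60, 77, 81, 86, 91, 94, 95, 98]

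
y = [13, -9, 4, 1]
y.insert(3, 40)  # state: [13, -9, 4, 40, 1]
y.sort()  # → [-9, 1, 4, 13, 40]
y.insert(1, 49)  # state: [-9, 49, 1, 4, 13, 40]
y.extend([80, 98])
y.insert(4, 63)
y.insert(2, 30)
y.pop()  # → 98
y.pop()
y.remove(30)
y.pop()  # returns 40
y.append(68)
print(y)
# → [-9, 49, 1, 4, 63, 13, 68]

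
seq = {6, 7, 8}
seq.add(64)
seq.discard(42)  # {6, 7, 8, 64}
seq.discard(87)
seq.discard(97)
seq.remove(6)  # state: {7, 8, 64}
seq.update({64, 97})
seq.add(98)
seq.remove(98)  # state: {7, 8, 64, 97}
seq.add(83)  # {7, 8, 64, 83, 97}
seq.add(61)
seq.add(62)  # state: {7, 8, 61, 62, 64, 83, 97}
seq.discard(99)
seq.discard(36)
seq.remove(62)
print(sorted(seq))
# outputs [7, 8, 61, 64, 83, 97]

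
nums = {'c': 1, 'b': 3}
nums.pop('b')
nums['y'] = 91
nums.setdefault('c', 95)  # 1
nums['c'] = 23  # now {'c': 23, 'y': 91}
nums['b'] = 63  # {'c': 23, 'y': 91, 'b': 63}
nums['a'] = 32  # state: {'c': 23, 'y': 91, 'b': 63, 'a': 32}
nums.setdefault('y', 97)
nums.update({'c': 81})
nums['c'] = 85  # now {'c': 85, 'y': 91, 'b': 63, 'a': 32}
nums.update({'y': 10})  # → {'c': 85, 'y': 10, 'b': 63, 'a': 32}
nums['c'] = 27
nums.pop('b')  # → 63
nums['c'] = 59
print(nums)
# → {'c': 59, 'y': 10, 'a': 32}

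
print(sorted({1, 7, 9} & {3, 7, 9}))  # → [7, 9]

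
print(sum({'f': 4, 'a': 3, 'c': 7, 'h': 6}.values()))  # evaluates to 20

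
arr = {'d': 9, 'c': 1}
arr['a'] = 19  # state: {'d': 9, 'c': 1, 'a': 19}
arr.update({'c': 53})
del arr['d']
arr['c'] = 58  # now {'c': 58, 'a': 19}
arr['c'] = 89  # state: {'c': 89, 'a': 19}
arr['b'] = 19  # {'c': 89, 'a': 19, 'b': 19}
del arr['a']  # {'c': 89, 'b': 19}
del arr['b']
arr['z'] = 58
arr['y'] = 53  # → {'c': 89, 'z': 58, 'y': 53}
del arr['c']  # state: {'z': 58, 'y': 53}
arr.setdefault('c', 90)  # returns 90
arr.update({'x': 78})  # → {'z': 58, 'y': 53, 'c': 90, 'x': 78}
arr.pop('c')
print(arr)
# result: {'z': 58, 'y': 53, 'x': 78}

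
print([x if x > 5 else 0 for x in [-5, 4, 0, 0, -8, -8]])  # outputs [0, 0, 0, 0, 0, 0]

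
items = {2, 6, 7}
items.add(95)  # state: {2, 6, 7, 95}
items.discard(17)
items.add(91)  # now {2, 6, 7, 91, 95}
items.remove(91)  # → {2, 6, 7, 95}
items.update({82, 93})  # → {2, 6, 7, 82, 93, 95}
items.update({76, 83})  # {2, 6, 7, 76, 82, 83, 93, 95}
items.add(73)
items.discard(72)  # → {2, 6, 7, 73, 76, 82, 83, 93, 95}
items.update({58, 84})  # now {2, 6, 7, 58, 73, 76, 82, 83, 84, 93, 95}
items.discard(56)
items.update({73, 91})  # {2, 6, 7, 58, 73, 76, 82, 83, 84, 91, 93, 95}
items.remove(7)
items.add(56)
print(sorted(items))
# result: [2, 6, 56, 58, 73, 76, 82, 83, 84, 91, 93, 95]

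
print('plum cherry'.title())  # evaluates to Plum Cherry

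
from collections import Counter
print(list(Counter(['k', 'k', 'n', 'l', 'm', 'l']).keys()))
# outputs ['k', 'n', 'l', 'm']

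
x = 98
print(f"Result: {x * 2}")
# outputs Result: 196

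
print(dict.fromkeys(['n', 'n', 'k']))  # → {'n': None, 'k': None}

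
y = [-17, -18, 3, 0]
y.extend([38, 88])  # [-17, -18, 3, 0, 38, 88]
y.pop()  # 88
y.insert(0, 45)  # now [45, -17, -18, 3, 0, 38]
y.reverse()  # [38, 0, 3, -18, -17, 45]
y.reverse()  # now [45, -17, -18, 3, 0, 38]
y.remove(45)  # [-17, -18, 3, 0, 38]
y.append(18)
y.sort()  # [-18, -17, 0, 3, 18, 38]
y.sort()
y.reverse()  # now [38, 18, 3, 0, -17, -18]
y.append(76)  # [38, 18, 3, 0, -17, -18, 76]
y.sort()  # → [-18, -17, 0, 3, 18, 38, 76]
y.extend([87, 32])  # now [-18, -17, 0, 3, 18, 38, 76, 87, 32]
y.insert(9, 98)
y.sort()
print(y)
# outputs [-18, -17, 0, 3, 18, 32, 38, 76, 87, 98]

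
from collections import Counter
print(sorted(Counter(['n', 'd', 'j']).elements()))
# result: ['d', 'j', 'n']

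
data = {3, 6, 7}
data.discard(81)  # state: {3, 6, 7}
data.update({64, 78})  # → {3, 6, 7, 64, 78}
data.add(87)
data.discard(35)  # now {3, 6, 7, 64, 78, 87}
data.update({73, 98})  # {3, 6, 7, 64, 73, 78, 87, 98}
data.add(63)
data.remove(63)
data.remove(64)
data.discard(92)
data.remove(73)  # {3, 6, 7, 78, 87, 98}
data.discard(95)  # {3, 6, 7, 78, 87, 98}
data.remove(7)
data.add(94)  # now {3, 6, 78, 87, 94, 98}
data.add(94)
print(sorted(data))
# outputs [3, 6, 78, 87, 94, 98]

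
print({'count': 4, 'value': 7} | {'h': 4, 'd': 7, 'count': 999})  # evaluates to {'count': 999, 'value': 7, 'h': 4, 'd': 7}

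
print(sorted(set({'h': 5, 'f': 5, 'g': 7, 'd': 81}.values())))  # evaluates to [5, 7, 81]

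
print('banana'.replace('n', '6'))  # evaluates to ba6a6a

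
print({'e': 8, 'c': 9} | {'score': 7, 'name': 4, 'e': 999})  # {'e': 999, 'c': 9, 'score': 7, 'name': 4}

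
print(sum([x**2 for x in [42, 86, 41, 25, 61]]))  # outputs 15187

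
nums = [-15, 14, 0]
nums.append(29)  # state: [-15, 14, 0, 29]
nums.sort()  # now [-15, 0, 14, 29]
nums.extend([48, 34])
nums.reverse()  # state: [34, 48, 29, 14, 0, -15]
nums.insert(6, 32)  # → [34, 48, 29, 14, 0, -15, 32]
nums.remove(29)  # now [34, 48, 14, 0, -15, 32]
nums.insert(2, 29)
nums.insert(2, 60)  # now [34, 48, 60, 29, 14, 0, -15, 32]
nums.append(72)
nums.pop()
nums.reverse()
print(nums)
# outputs [32, -15, 0, 14, 29, 60, 48, 34]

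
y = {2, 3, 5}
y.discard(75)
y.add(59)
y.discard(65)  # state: {2, 3, 5, 59}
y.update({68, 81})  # {2, 3, 5, 59, 68, 81}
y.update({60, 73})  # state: {2, 3, 5, 59, 60, 68, 73, 81}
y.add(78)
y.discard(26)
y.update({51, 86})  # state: {2, 3, 5, 51, 59, 60, 68, 73, 78, 81, 86}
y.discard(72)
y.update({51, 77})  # {2, 3, 5, 51, 59, 60, 68, 73, 77, 78, 81, 86}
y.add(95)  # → {2, 3, 5, 51, 59, 60, 68, 73, 77, 78, 81, 86, 95}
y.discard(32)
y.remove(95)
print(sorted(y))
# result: [2, 3, 5, 51, 59, 60, 68, 73, 77, 78, 81, 86]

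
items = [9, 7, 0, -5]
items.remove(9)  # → [7, 0, -5]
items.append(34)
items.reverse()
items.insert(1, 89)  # [34, 89, -5, 0, 7]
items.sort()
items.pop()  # 89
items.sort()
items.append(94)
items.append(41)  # [-5, 0, 7, 34, 94, 41]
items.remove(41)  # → [-5, 0, 7, 34, 94]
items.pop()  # 94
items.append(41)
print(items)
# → [-5, 0, 7, 34, 41]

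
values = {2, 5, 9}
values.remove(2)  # {5, 9}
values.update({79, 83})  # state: {5, 9, 79, 83}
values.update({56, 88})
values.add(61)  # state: {5, 9, 56, 61, 79, 83, 88}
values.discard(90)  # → {5, 9, 56, 61, 79, 83, 88}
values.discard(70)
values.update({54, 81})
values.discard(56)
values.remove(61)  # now {5, 9, 54, 79, 81, 83, 88}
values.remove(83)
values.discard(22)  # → {5, 9, 54, 79, 81, 88}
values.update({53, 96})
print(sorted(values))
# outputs [5, 9, 53, 54, 79, 81, 88, 96]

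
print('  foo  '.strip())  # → foo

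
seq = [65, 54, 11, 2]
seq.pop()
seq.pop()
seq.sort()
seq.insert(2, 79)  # [54, 65, 79]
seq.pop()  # 79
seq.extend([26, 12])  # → [54, 65, 26, 12]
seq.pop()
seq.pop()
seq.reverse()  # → [65, 54]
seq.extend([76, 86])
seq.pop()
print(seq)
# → [65, 54, 76]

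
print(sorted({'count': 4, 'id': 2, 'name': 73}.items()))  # [('count', 4), ('id', 2), ('name', 73)]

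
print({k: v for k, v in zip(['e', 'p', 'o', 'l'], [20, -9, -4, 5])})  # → {'e': 20, 'p': -9, 'o': -4, 'l': 5}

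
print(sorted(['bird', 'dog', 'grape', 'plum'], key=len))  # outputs ['dog', 'bird', 'plum', 'grape']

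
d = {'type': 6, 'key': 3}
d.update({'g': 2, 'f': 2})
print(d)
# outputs {'type': 6, 'key': 3, 'g': 2, 'f': 2}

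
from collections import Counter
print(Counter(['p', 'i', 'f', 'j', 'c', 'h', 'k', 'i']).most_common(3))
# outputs [('i', 2), ('p', 1), ('f', 1)]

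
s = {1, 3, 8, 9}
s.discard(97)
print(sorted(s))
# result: [1, 3, 8, 9]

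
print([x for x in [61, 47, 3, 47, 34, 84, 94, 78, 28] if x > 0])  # [61, 47, 3, 47, 34, 84, 94, 78, 28]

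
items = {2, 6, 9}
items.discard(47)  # {2, 6, 9}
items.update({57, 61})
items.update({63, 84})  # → {2, 6, 9, 57, 61, 63, 84}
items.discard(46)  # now {2, 6, 9, 57, 61, 63, 84}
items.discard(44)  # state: {2, 6, 9, 57, 61, 63, 84}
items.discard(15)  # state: {2, 6, 9, 57, 61, 63, 84}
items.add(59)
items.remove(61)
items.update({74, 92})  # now {2, 6, 9, 57, 59, 63, 74, 84, 92}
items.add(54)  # {2, 6, 9, 54, 57, 59, 63, 74, 84, 92}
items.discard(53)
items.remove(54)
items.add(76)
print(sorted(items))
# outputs [2, 6, 9, 57, 59, 63, 74, 76, 84, 92]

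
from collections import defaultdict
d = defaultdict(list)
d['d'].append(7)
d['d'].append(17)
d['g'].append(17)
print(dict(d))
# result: {'d': [7, 17], 'g': [17]}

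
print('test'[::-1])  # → tset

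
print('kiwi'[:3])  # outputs kiw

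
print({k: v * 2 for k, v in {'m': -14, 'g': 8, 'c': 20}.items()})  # {'m': -28, 'g': 16, 'c': 40}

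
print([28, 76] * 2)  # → [28, 76, 28, 76]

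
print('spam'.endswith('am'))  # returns True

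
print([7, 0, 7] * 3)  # [7, 0, 7, 7, 0, 7, 7, 0, 7]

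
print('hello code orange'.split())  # ['hello', 'code', 'orange']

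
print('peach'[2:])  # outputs ach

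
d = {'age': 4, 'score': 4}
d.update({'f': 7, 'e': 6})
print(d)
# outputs {'age': 4, 'score': 4, 'f': 7, 'e': 6}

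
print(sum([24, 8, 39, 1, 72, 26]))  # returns 170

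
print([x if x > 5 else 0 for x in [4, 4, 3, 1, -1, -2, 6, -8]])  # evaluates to [0, 0, 0, 0, 0, 0, 6, 0]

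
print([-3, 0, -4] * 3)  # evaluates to [-3, 0, -4, -3, 0, -4, -3, 0, -4]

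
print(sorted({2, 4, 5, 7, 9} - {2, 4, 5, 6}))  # [7, 9]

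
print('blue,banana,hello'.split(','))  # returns ['blue', 'banana', 'hello']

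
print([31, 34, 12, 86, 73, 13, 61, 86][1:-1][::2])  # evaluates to [34, 86, 13]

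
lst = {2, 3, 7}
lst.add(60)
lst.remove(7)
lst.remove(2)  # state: {3, 60}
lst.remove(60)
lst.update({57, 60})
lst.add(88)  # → {3, 57, 60, 88}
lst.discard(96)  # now {3, 57, 60, 88}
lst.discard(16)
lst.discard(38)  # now {3, 57, 60, 88}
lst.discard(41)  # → {3, 57, 60, 88}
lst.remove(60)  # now {3, 57, 88}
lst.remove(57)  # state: {3, 88}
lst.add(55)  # {3, 55, 88}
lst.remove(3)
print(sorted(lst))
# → [55, 88]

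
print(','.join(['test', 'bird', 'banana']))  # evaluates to test,bird,banana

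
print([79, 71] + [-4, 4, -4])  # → [79, 71, -4, 4, -4]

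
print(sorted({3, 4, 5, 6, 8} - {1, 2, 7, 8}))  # [3, 4, 5, 6]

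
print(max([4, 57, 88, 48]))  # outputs 88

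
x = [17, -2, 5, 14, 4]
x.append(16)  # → [17, -2, 5, 14, 4, 16]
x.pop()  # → 16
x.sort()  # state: [-2, 4, 5, 14, 17]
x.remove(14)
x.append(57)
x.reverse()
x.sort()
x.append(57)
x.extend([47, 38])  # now [-2, 4, 5, 17, 57, 57, 47, 38]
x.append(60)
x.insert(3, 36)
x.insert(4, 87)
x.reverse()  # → [60, 38, 47, 57, 57, 17, 87, 36, 5, 4, -2]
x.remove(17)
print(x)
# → [60, 38, 47, 57, 57, 87, 36, 5, 4, -2]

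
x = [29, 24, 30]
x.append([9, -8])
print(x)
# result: [29, 24, 30, [9, -8]]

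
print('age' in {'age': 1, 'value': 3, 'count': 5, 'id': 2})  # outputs True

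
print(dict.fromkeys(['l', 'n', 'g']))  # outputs {'l': None, 'n': None, 'g': None}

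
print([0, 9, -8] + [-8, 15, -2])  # [0, 9, -8, -8, 15, -2]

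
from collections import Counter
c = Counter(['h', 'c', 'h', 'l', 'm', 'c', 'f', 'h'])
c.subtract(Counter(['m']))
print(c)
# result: Counter({'h': 3, 'c': 2, 'l': 1, 'f': 1, 'm': 0})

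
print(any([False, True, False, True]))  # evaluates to True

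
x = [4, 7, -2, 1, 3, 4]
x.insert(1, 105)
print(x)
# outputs [4, 105, 7, -2, 1, 3, 4]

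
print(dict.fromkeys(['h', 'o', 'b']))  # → {'h': None, 'o': None, 'b': None}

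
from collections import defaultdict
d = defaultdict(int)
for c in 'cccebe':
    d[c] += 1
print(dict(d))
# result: {'c': 3, 'e': 2, 'b': 1}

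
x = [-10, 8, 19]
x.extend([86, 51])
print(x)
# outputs [-10, 8, 19, 86, 51]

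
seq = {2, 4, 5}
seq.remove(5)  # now {2, 4}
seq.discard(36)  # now {2, 4}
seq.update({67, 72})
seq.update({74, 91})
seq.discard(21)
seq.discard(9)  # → {2, 4, 67, 72, 74, 91}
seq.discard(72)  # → {2, 4, 67, 74, 91}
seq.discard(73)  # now {2, 4, 67, 74, 91}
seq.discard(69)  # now {2, 4, 67, 74, 91}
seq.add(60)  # {2, 4, 60, 67, 74, 91}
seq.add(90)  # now {2, 4, 60, 67, 74, 90, 91}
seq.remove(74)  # {2, 4, 60, 67, 90, 91}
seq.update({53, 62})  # {2, 4, 53, 60, 62, 67, 90, 91}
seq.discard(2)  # {4, 53, 60, 62, 67, 90, 91}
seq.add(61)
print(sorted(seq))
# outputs [4, 53, 60, 61, 62, 67, 90, 91]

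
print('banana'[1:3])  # an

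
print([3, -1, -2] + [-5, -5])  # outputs [3, -1, -2, -5, -5]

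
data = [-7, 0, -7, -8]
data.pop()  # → -8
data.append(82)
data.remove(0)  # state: [-7, -7, 82]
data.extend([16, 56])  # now [-7, -7, 82, 16, 56]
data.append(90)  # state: [-7, -7, 82, 16, 56, 90]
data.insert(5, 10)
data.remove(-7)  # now [-7, 82, 16, 56, 10, 90]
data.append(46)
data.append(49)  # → [-7, 82, 16, 56, 10, 90, 46, 49]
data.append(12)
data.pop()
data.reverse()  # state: [49, 46, 90, 10, 56, 16, 82, -7]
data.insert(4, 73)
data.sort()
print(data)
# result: [-7, 10, 16, 46, 49, 56, 73, 82, 90]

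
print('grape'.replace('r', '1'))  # g1ape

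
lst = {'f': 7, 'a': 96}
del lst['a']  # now {'f': 7}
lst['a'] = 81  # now {'f': 7, 'a': 81}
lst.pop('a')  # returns 81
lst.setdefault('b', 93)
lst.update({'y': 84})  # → {'f': 7, 'b': 93, 'y': 84}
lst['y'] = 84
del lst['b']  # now {'f': 7, 'y': 84}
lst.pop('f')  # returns 7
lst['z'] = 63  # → {'y': 84, 'z': 63}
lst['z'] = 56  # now {'y': 84, 'z': 56}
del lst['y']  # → {'z': 56}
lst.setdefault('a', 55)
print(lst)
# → {'z': 56, 'a': 55}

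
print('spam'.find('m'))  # 3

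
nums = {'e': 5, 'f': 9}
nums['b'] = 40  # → {'e': 5, 'f': 9, 'b': 40}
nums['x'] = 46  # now {'e': 5, 'f': 9, 'b': 40, 'x': 46}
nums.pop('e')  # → 5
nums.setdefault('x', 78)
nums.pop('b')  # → 40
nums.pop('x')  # 46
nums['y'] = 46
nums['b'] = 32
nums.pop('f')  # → 9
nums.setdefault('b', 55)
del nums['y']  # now {'b': 32}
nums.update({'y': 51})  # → {'b': 32, 'y': 51}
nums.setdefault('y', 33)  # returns 51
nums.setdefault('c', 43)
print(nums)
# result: {'b': 32, 'y': 51, 'c': 43}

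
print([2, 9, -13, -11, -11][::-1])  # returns [-11, -11, -13, 9, 2]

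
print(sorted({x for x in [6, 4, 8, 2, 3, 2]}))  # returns [2, 3, 4, 6, 8]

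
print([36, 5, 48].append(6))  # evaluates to None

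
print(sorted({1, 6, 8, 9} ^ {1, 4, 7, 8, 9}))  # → [4, 6, 7]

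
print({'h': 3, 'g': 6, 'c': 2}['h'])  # 3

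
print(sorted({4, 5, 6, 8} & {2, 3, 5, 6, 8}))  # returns [5, 6, 8]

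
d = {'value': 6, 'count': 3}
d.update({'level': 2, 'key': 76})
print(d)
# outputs {'value': 6, 'count': 3, 'level': 2, 'key': 76}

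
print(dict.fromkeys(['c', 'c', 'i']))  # {'c': None, 'i': None}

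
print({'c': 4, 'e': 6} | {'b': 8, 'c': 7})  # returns {'c': 7, 'e': 6, 'b': 8}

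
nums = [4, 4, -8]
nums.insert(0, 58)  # [58, 4, 4, -8]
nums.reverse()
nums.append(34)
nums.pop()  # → 34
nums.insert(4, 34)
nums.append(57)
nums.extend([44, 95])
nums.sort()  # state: [-8, 4, 4, 34, 44, 57, 58, 95]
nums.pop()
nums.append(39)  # [-8, 4, 4, 34, 44, 57, 58, 39]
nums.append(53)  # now [-8, 4, 4, 34, 44, 57, 58, 39, 53]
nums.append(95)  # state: [-8, 4, 4, 34, 44, 57, 58, 39, 53, 95]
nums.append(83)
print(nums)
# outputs [-8, 4, 4, 34, 44, 57, 58, 39, 53, 95, 83]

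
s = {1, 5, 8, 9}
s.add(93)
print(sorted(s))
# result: [1, 5, 8, 9, 93]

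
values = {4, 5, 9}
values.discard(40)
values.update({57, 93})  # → {4, 5, 9, 57, 93}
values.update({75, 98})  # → {4, 5, 9, 57, 75, 93, 98}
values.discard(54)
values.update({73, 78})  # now {4, 5, 9, 57, 73, 75, 78, 93, 98}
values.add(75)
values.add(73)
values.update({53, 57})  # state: {4, 5, 9, 53, 57, 73, 75, 78, 93, 98}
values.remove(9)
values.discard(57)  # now {4, 5, 53, 73, 75, 78, 93, 98}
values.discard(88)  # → {4, 5, 53, 73, 75, 78, 93, 98}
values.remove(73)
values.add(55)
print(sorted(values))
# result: [4, 5, 53, 55, 75, 78, 93, 98]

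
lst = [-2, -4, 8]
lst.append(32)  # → [-2, -4, 8, 32]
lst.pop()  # 32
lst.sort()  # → [-4, -2, 8]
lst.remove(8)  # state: [-4, -2]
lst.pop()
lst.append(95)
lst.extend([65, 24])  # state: [-4, 95, 65, 24]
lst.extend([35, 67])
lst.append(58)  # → [-4, 95, 65, 24, 35, 67, 58]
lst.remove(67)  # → [-4, 95, 65, 24, 35, 58]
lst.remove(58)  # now [-4, 95, 65, 24, 35]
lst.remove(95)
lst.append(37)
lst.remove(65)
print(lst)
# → [-4, 24, 35, 37]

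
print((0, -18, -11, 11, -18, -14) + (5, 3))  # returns (0, -18, -11, 11, -18, -14, 5, 3)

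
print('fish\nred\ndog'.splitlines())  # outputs ['fish', 'red', 'dog']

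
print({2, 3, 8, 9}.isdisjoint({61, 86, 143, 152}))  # True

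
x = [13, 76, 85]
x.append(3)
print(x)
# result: [13, 76, 85, 3]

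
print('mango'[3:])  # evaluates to go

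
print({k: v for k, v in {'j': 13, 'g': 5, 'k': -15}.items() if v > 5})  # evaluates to {'j': 13}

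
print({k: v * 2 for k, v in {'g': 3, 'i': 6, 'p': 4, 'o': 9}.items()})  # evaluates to {'g': 6, 'i': 12, 'p': 8, 'o': 18}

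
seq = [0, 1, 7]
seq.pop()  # 7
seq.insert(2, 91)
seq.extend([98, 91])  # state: [0, 1, 91, 98, 91]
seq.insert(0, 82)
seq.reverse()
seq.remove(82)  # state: [91, 98, 91, 1, 0]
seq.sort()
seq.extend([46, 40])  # [0, 1, 91, 91, 98, 46, 40]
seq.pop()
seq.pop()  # 46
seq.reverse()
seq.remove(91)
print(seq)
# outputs [98, 91, 1, 0]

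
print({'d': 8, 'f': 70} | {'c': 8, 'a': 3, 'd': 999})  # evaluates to {'d': 999, 'f': 70, 'c': 8, 'a': 3}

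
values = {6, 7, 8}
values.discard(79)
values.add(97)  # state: {6, 7, 8, 97}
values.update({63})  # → {6, 7, 8, 63, 97}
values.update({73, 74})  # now {6, 7, 8, 63, 73, 74, 97}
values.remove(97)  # {6, 7, 8, 63, 73, 74}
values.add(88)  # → {6, 7, 8, 63, 73, 74, 88}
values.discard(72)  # {6, 7, 8, 63, 73, 74, 88}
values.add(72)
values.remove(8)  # {6, 7, 63, 72, 73, 74, 88}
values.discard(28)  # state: {6, 7, 63, 72, 73, 74, 88}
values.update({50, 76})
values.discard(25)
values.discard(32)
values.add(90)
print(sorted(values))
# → [6, 7, 50, 63, 72, 73, 74, 76, 88, 90]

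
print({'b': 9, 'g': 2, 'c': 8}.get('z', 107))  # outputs 107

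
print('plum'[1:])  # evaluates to lum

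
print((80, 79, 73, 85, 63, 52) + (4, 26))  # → (80, 79, 73, 85, 63, 52, 4, 26)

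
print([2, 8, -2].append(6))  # None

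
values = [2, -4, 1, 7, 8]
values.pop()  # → 8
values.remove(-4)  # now [2, 1, 7]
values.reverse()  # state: [7, 1, 2]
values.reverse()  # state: [2, 1, 7]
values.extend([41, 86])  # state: [2, 1, 7, 41, 86]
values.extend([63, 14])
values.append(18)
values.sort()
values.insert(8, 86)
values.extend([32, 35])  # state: [1, 2, 7, 14, 18, 41, 63, 86, 86, 32, 35]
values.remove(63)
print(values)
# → [1, 2, 7, 14, 18, 41, 86, 86, 32, 35]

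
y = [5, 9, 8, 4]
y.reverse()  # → [4, 8, 9, 5]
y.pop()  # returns 5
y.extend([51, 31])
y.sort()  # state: [4, 8, 9, 31, 51]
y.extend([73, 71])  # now [4, 8, 9, 31, 51, 73, 71]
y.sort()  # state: [4, 8, 9, 31, 51, 71, 73]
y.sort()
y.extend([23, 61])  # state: [4, 8, 9, 31, 51, 71, 73, 23, 61]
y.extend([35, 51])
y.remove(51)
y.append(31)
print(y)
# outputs [4, 8, 9, 31, 71, 73, 23, 61, 35, 51, 31]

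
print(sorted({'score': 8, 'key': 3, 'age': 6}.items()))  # [('age', 6), ('key', 3), ('score', 8)]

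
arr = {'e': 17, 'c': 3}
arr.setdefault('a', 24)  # 24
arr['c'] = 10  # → {'e': 17, 'c': 10, 'a': 24}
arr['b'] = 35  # {'e': 17, 'c': 10, 'a': 24, 'b': 35}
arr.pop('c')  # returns 10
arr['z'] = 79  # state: {'e': 17, 'a': 24, 'b': 35, 'z': 79}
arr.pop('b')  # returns 35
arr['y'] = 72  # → {'e': 17, 'a': 24, 'z': 79, 'y': 72}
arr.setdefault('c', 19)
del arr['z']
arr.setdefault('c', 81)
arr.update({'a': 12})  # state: {'e': 17, 'a': 12, 'y': 72, 'c': 19}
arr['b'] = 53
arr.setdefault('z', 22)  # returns 22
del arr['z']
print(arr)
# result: {'e': 17, 'a': 12, 'y': 72, 'c': 19, 'b': 53}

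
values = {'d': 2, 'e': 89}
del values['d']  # {'e': 89}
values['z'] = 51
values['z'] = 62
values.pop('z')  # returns 62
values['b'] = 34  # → {'e': 89, 'b': 34}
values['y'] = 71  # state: {'e': 89, 'b': 34, 'y': 71}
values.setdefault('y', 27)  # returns 71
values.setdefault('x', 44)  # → 44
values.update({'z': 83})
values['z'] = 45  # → {'e': 89, 'b': 34, 'y': 71, 'x': 44, 'z': 45}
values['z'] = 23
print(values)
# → {'e': 89, 'b': 34, 'y': 71, 'x': 44, 'z': 23}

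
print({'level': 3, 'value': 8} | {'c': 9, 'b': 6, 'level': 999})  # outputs {'level': 999, 'value': 8, 'c': 9, 'b': 6}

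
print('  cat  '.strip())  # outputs cat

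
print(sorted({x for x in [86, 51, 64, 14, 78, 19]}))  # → [14, 19, 51, 64, 78, 86]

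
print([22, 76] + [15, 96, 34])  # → [22, 76, 15, 96, 34]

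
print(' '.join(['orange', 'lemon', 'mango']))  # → orange lemon mango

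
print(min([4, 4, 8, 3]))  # 3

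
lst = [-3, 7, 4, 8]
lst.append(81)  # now [-3, 7, 4, 8, 81]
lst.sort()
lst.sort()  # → [-3, 4, 7, 8, 81]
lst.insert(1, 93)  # [-3, 93, 4, 7, 8, 81]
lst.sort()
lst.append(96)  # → [-3, 4, 7, 8, 81, 93, 96]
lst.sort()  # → [-3, 4, 7, 8, 81, 93, 96]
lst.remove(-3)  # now [4, 7, 8, 81, 93, 96]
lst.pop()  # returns 96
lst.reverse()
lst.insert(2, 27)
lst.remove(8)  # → [93, 81, 27, 7, 4]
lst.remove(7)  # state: [93, 81, 27, 4]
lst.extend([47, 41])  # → [93, 81, 27, 4, 47, 41]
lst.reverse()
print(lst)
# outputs [41, 47, 4, 27, 81, 93]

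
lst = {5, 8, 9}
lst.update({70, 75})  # {5, 8, 9, 70, 75}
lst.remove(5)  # {8, 9, 70, 75}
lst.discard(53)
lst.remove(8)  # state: {9, 70, 75}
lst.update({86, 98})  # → {9, 70, 75, 86, 98}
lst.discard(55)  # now {9, 70, 75, 86, 98}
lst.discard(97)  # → {9, 70, 75, 86, 98}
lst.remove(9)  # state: {70, 75, 86, 98}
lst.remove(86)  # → {70, 75, 98}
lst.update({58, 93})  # {58, 70, 75, 93, 98}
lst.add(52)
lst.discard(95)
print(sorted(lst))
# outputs [52, 58, 70, 75, 93, 98]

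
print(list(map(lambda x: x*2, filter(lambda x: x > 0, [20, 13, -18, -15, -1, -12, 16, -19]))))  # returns [40, 26, 32]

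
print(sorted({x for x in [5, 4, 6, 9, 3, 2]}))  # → [2, 3, 4, 5, 6, 9]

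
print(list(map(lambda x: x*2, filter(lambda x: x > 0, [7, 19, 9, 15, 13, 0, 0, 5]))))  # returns [14, 38, 18, 30, 26, 10]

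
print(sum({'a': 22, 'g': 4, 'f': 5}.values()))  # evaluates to 31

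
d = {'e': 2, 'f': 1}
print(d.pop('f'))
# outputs 1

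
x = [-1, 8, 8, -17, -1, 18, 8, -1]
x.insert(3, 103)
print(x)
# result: [-1, 8, 8, 103, -17, -1, 18, 8, -1]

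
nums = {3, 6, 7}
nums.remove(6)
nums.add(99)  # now {3, 7, 99}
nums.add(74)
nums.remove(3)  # {7, 74, 99}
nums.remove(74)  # {7, 99}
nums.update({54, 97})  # {7, 54, 97, 99}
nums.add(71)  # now {7, 54, 71, 97, 99}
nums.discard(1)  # {7, 54, 71, 97, 99}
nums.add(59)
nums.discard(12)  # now {7, 54, 59, 71, 97, 99}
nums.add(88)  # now {7, 54, 59, 71, 88, 97, 99}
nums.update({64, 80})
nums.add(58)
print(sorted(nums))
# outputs [7, 54, 58, 59, 64, 71, 80, 88, 97, 99]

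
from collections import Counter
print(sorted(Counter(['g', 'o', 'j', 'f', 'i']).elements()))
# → ['f', 'g', 'i', 'j', 'o']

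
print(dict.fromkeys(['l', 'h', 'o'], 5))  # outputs {'l': 5, 'h': 5, 'o': 5}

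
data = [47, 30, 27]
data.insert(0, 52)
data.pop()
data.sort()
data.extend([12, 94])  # [30, 47, 52, 12, 94]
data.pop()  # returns 94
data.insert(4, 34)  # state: [30, 47, 52, 12, 34]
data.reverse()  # [34, 12, 52, 47, 30]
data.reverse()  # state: [30, 47, 52, 12, 34]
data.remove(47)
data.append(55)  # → [30, 52, 12, 34, 55]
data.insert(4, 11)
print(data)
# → [30, 52, 12, 34, 11, 55]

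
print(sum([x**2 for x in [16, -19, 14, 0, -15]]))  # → 1038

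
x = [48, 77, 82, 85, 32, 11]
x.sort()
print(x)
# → [11, 32, 48, 77, 82, 85]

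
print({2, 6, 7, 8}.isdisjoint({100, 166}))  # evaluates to True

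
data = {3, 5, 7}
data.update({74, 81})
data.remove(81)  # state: {3, 5, 7, 74}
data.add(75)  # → {3, 5, 7, 74, 75}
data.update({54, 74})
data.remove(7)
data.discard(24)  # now {3, 5, 54, 74, 75}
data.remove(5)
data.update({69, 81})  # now {3, 54, 69, 74, 75, 81}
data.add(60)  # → {3, 54, 60, 69, 74, 75, 81}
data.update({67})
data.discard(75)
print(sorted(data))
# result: [3, 54, 60, 67, 69, 74, 81]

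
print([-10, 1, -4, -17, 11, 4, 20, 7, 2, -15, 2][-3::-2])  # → [2, 20, 11, -4, -10]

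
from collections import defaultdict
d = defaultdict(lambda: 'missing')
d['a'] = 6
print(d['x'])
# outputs missing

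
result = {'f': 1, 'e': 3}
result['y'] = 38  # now {'f': 1, 'e': 3, 'y': 38}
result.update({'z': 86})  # {'f': 1, 'e': 3, 'y': 38, 'z': 86}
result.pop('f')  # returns 1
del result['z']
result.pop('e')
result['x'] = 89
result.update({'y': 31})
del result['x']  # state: {'y': 31}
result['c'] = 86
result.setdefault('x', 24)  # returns 24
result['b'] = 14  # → {'y': 31, 'c': 86, 'x': 24, 'b': 14}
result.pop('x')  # 24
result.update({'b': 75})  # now {'y': 31, 'c': 86, 'b': 75}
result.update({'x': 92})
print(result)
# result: {'y': 31, 'c': 86, 'b': 75, 'x': 92}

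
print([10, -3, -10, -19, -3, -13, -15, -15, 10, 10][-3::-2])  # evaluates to [-15, -13, -19, -3]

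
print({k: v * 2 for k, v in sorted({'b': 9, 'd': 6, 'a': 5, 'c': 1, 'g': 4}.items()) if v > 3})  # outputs {'a': 10, 'b': 18, 'd': 12, 'g': 8}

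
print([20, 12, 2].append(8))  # None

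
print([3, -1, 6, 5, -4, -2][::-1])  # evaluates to [-2, -4, 5, 6, -1, 3]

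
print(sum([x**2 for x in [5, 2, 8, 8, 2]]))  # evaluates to 161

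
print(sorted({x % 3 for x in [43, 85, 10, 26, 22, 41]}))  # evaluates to [1, 2]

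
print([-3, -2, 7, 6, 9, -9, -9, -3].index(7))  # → 2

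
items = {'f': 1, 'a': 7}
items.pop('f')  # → 1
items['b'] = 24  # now {'a': 7, 'b': 24}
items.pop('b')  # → 24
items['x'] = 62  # {'a': 7, 'x': 62}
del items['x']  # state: {'a': 7}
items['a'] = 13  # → {'a': 13}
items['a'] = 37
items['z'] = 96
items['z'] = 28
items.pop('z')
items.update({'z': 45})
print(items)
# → {'a': 37, 'z': 45}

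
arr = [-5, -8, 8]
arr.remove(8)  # [-5, -8]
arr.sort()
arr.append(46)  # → [-8, -5, 46]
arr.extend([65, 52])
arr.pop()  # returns 52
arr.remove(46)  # [-8, -5, 65]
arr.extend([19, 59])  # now [-8, -5, 65, 19, 59]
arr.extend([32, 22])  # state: [-8, -5, 65, 19, 59, 32, 22]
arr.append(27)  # [-8, -5, 65, 19, 59, 32, 22, 27]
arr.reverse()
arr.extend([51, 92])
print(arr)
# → [27, 22, 32, 59, 19, 65, -5, -8, 51, 92]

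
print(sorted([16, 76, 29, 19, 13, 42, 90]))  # [13, 16, 19, 29, 42, 76, 90]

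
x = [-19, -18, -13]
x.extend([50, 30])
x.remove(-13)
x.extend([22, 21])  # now [-19, -18, 50, 30, 22, 21]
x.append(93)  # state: [-19, -18, 50, 30, 22, 21, 93]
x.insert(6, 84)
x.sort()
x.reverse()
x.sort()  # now [-19, -18, 21, 22, 30, 50, 84, 93]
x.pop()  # 93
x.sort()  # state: [-19, -18, 21, 22, 30, 50, 84]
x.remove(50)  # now [-19, -18, 21, 22, 30, 84]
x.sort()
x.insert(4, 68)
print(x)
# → [-19, -18, 21, 22, 68, 30, 84]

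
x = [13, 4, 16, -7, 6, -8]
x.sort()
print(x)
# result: [-8, -7, 4, 6, 13, 16]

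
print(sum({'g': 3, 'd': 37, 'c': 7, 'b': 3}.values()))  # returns 50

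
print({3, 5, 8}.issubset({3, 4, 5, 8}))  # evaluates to True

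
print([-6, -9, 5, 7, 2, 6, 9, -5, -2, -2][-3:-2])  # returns [-5]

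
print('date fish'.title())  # Date Fish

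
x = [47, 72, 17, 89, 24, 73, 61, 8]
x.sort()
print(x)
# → [8, 17, 24, 47, 61, 72, 73, 89]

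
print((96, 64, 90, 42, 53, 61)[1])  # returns 64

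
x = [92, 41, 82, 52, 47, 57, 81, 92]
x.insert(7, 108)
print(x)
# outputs [92, 41, 82, 52, 47, 57, 81, 108, 92]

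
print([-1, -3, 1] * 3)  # [-1, -3, 1, -1, -3, 1, -1, -3, 1]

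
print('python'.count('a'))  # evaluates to 0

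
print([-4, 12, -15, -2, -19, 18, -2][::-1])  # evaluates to [-2, 18, -19, -2, -15, 12, -4]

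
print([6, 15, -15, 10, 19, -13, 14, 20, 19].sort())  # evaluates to None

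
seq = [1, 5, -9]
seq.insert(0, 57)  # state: [57, 1, 5, -9]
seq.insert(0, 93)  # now [93, 57, 1, 5, -9]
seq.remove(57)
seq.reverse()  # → [-9, 5, 1, 93]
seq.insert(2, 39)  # [-9, 5, 39, 1, 93]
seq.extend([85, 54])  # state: [-9, 5, 39, 1, 93, 85, 54]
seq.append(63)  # [-9, 5, 39, 1, 93, 85, 54, 63]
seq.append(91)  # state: [-9, 5, 39, 1, 93, 85, 54, 63, 91]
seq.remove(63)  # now [-9, 5, 39, 1, 93, 85, 54, 91]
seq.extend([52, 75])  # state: [-9, 5, 39, 1, 93, 85, 54, 91, 52, 75]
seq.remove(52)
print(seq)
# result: [-9, 5, 39, 1, 93, 85, 54, 91, 75]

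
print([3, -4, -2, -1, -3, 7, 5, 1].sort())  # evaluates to None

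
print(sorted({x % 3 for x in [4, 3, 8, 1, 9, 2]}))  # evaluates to [0, 1, 2]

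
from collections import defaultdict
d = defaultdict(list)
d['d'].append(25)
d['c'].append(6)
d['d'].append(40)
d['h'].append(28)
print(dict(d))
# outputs {'d': [25, 40], 'c': [6], 'h': [28]}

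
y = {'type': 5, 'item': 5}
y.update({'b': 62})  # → {'type': 5, 'item': 5, 'b': 62}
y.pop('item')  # 5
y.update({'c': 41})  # {'type': 5, 'b': 62, 'c': 41}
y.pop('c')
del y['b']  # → {'type': 5}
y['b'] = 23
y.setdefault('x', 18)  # 18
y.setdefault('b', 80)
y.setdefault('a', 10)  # 10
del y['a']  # {'type': 5, 'b': 23, 'x': 18}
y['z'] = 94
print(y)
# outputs {'type': 5, 'b': 23, 'x': 18, 'z': 94}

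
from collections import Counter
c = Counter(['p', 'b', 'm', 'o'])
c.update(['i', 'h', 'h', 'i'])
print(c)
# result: Counter({'i': 2, 'h': 2, 'p': 1, 'b': 1, 'm': 1, 'o': 1})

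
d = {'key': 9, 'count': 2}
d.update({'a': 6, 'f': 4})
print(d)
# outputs {'key': 9, 'count': 2, 'a': 6, 'f': 4}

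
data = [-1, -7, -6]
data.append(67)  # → [-1, -7, -6, 67]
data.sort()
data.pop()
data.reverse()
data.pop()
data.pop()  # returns -6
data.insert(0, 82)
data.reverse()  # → [-1, 82]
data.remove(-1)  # [82]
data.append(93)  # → [82, 93]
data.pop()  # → 93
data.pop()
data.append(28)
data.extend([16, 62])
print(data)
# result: [28, 16, 62]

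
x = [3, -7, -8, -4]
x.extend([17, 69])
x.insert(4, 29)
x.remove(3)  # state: [-7, -8, -4, 29, 17, 69]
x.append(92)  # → [-7, -8, -4, 29, 17, 69, 92]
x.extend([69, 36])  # [-7, -8, -4, 29, 17, 69, 92, 69, 36]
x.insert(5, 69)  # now [-7, -8, -4, 29, 17, 69, 69, 92, 69, 36]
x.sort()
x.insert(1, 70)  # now [-8, 70, -7, -4, 17, 29, 36, 69, 69, 69, 92]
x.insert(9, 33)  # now [-8, 70, -7, -4, 17, 29, 36, 69, 69, 33, 69, 92]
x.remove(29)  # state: [-8, 70, -7, -4, 17, 36, 69, 69, 33, 69, 92]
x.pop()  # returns 92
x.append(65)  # [-8, 70, -7, -4, 17, 36, 69, 69, 33, 69, 65]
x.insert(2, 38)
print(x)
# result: [-8, 70, 38, -7, -4, 17, 36, 69, 69, 33, 69, 65]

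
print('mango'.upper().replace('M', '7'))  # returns 7ANGO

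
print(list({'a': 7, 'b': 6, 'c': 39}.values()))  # [7, 6, 39]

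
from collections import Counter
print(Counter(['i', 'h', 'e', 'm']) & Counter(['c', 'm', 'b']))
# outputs Counter({'m': 1})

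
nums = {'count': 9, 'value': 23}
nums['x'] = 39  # {'count': 9, 'value': 23, 'x': 39}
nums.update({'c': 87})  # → {'count': 9, 'value': 23, 'x': 39, 'c': 87}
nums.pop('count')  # 9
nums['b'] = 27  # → {'value': 23, 'x': 39, 'c': 87, 'b': 27}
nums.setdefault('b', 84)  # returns 27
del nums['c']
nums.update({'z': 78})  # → {'value': 23, 'x': 39, 'b': 27, 'z': 78}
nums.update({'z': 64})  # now {'value': 23, 'x': 39, 'b': 27, 'z': 64}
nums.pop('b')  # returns 27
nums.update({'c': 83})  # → {'value': 23, 'x': 39, 'z': 64, 'c': 83}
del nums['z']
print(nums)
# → {'value': 23, 'x': 39, 'c': 83}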